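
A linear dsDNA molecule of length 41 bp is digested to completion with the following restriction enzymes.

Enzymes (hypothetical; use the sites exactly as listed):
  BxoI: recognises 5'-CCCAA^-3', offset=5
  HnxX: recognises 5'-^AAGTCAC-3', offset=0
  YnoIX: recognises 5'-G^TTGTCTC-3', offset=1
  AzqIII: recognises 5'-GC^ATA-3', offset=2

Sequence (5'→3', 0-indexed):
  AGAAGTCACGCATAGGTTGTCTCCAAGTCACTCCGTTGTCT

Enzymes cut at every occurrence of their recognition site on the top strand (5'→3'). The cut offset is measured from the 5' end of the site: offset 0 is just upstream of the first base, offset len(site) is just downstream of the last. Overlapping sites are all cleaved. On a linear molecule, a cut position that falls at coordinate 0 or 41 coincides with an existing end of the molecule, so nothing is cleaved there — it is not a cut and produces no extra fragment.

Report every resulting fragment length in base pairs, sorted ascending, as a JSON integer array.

Scan for sites:
  BxoI (CCCAA, off=5): no sites
  HnxX (AAGTCAC, off=0): starts [2, 24] → cuts [2, 24]
  YnoIX (GTTGTCTC, off=1): starts [15] → cuts [16]
  AzqIII (GCATA, off=2): starts [9] → cuts [11]

All cut coordinates (distinct, sorted): [2, 11, 16, 24]

Fragment lengths:
  [0,2): 2 bp
  [2,11): 9 bp
  [11,16): 5 bp
  [16,24): 8 bp
  [24,41): 17 bp

[2,5,8,9,17]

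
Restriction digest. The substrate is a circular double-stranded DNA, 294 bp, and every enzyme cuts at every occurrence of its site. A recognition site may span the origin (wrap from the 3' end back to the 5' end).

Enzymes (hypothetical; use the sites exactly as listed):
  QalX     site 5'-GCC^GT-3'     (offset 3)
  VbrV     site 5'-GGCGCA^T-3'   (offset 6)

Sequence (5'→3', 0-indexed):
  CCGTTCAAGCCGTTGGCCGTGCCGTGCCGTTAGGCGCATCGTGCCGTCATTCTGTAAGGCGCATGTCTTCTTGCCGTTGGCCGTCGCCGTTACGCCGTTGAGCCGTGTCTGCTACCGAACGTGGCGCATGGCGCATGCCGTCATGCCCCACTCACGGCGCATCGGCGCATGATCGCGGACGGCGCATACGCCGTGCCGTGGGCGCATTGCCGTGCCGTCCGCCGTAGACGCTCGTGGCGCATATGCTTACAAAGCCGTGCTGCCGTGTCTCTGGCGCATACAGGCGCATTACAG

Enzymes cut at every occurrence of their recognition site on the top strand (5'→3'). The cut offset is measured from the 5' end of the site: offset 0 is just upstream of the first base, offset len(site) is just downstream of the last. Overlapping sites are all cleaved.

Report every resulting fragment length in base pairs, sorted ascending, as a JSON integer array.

[4,5,5,5,5,5,6,6,7,7,7,7,7,8,8,8,8,8,9,9,10,10,12,14,15,17,18,18,22,24]

Per-enzyme occurrences:
  QalX GCCGT/3: at [8, 15, 20, 25, 42, 72, 79, 85, 93, 101, 136, 189, 194, 208, 213, 220, 253, 261, 293] ⇒ [2, 11, 18, 23, 28, 45, 75, 82, 88, 96, 104, 139, 192, 197, 211, 216, 223, 256, 264]
  VbrV GGCGCAT/6: at [32, 57, 122, 129, 155, 163, 180, 200, 235, 272, 282] ⇒ [38, 63, 128, 135, 161, 169, 186, 206, 241, 278, 288]

Pooled cuts: [2, 11, 18, 23, 28, 38, 45, 63, 75, 82, 88, 96, 104, 128, 135, 139, 161, 169, 186, 192, 197, 206, 211, 216, 223, 241, 256, 264, 278, 288]

Fragments:
  2→11: 9 bp
  11→18: 7 bp
  18→23: 5 bp
  23→28: 5 bp
  28→38: 10 bp
  38→45: 7 bp
  45→63: 18 bp
  63→75: 12 bp
  75→82: 7 bp
  82→88: 6 bp
  88→96: 8 bp
  96→104: 8 bp
  104→128: 24 bp
  128→135: 7 bp
  135→139: 4 bp
  139→161: 22 bp
  161→169: 8 bp
  169→186: 17 bp
  186→192: 6 bp
  192→197: 5 bp
  197→206: 9 bp
  206→211: 5 bp
  211→216: 5 bp
  216→223: 7 bp
  223→241: 18 bp
  241→256: 15 bp
  256→264: 8 bp
  264→278: 14 bp
  278→288: 10 bp
  288→2 (wrap): 294-288+2 = 8 bp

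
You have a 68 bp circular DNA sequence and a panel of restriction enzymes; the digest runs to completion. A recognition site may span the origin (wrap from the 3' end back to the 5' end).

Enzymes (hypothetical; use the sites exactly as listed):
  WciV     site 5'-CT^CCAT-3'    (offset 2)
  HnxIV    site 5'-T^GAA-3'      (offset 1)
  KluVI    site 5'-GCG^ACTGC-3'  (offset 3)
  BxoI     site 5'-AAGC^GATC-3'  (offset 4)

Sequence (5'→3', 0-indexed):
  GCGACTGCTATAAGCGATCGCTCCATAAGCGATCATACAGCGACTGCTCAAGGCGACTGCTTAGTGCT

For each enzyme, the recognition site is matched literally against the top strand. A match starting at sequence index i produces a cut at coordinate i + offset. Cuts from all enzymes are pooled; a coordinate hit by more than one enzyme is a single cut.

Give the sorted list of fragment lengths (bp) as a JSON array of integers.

Site scan:
  WciV (CTCCAT, off=2): starts [20] → cuts [22]
  HnxIV (TGAA, off=1): no sites
  KluVI (GCGACTGC, off=3): starts [0, 39, 52] → cuts [3, 42, 55]
  BxoI (AAGCGATC, off=4): starts [11, 26] → cuts [15, 30]

All cut coordinates (distinct, sorted): [3, 15, 22, 30, 42, 55]

Fragments:
  3→15: 12 bp
  15→22: 7 bp
  22→30: 8 bp
  30→42: 12 bp
  42→55: 13 bp
  55→3 (wrap): 68-55+3 = 16 bp

[7,8,12,12,13,16]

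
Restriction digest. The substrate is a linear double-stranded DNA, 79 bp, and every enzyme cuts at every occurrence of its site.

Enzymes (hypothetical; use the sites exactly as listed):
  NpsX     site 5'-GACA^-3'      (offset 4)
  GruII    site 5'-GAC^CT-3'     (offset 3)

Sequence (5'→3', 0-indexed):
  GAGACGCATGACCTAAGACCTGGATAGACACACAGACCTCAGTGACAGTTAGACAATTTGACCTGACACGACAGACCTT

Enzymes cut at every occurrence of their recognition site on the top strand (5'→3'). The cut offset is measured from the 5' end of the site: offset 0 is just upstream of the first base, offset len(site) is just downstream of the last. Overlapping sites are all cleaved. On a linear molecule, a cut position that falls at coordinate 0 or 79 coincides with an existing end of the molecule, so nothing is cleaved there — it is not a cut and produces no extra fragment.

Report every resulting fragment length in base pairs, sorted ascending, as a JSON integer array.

[3,3,5,6,7,7,7,8,10,11,12]

Site scan:
  NpsX GACA/4: at [26, 43, 51, 64, 69] ⇒ [30, 47, 55, 68, 73]
  GruII GACCT/3: at [9, 16, 34, 59, 73] ⇒ [12, 19, 37, 62, 76]

All cut coordinates (distinct, sorted): [12, 19, 30, 37, 47, 55, 62, 68, 73, 76]

Fragment lengths:
  [0,12): 12 bp
  [12,19): 7 bp
  [19,30): 11 bp
  [30,37): 7 bp
  [37,47): 10 bp
  [47,55): 8 bp
  [55,62): 7 bp
  [62,68): 6 bp
  [68,73): 5 bp
  [73,76): 3 bp
  [76,79): 3 bp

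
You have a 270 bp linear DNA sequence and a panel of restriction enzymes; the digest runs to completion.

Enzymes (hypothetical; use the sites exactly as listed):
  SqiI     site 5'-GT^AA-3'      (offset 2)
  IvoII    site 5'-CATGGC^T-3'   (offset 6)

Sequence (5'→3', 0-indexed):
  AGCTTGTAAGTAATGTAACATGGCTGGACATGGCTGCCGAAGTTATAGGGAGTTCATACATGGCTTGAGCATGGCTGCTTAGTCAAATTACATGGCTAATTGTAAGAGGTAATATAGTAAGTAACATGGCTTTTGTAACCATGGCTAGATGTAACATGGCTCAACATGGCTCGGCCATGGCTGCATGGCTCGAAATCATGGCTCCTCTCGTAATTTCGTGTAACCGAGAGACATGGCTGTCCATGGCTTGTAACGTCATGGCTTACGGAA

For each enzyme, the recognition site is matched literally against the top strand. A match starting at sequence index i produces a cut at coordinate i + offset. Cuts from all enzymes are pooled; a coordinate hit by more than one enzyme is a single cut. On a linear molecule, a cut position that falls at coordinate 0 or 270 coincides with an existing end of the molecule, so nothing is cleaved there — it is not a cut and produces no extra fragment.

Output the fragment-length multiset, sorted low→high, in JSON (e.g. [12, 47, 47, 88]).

Per-enzyme occurrences:
  SqiI (GTAA, off=2): starts [5, 9, 14, 101, 108, 116, 120, 134, 150, 209, 219, 249] → cuts [7, 11, 16, 103, 110, 118, 122, 136, 152, 211, 221, 251]
  IvoII (CATGGCT, off=6): starts [18, 28, 58, 69, 90, 124, 139, 154, 164, 175, 183, 196, 231, 241, 256] → cuts [24, 34, 64, 75, 96, 130, 145, 160, 170, 181, 189, 202, 237, 247, 262]

Pooled cuts: [7, 11, 16, 24, 34, 64, 75, 96, 103, 110, 118, 122, 130, 136, 145, 152, 160, 170, 181, 189, 202, 211, 221, 237, 247, 251, 262]

Fragment lengths:
  [0,7): 7 bp
  [7,11): 4 bp
  [11,16): 5 bp
  [16,24): 8 bp
  [24,34): 10 bp
  [34,64): 30 bp
  [64,75): 11 bp
  [75,96): 21 bp
  [96,103): 7 bp
  [103,110): 7 bp
  [110,118): 8 bp
  [118,122): 4 bp
  [122,130): 8 bp
  [130,136): 6 bp
  [136,145): 9 bp
  [145,152): 7 bp
  [152,160): 8 bp
  [160,170): 10 bp
  [170,181): 11 bp
  [181,189): 8 bp
  [189,202): 13 bp
  [202,211): 9 bp
  [211,221): 10 bp
  [221,237): 16 bp
  [237,247): 10 bp
  [247,251): 4 bp
  [251,262): 11 bp
  [262,270): 8 bp

[4,4,4,5,6,7,7,7,7,8,8,8,8,8,8,9,9,10,10,10,10,11,11,11,13,16,21,30]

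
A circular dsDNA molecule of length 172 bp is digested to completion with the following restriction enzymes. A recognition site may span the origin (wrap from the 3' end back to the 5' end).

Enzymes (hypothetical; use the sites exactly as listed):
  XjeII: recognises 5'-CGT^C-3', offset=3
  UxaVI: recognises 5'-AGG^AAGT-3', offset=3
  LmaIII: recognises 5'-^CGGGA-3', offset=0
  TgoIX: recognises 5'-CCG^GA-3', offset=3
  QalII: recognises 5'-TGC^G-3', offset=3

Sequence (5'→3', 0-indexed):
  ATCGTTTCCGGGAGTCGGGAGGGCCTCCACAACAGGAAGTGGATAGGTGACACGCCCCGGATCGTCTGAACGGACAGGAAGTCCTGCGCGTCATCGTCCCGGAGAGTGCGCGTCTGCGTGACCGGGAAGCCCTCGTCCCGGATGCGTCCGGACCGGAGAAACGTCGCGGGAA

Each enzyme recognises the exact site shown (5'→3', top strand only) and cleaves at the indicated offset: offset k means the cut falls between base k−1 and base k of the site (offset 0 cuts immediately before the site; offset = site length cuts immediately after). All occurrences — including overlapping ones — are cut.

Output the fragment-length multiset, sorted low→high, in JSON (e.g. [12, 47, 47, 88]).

[2,2,3,4,4,4,4,4,5,5,5,6,6,7,8,9,9,13,14,14,21,23]

Site scan:
  XjeII (CGTC, off=3): starts [62, 88, 94, 110, 133, 144, 161] → cuts [65, 91, 97, 113, 136, 147, 164]
  UxaVI (AGGAAGT, off=3): starts [33, 75] → cuts [36, 78]
  LmaIII (CGGGA, off=0): starts [8, 15, 122, 166] → cuts [8, 15, 122, 166]
  TgoIX (CCGGA, off=3): starts [56, 98, 137, 147, 152] → cuts [59, 101, 140, 150, 155]
  QalII (TGCG, off=3): starts [84, 106, 114, 142] → cuts [87, 109, 117, 145]

All cut coordinates (distinct, sorted): [8, 15, 36, 59, 65, 78, 87, 91, 97, 101, 109, 113, 117, 122, 136, 140, 145, 147, 150, 155, 164, 166]

Fragments:
  8→15: 7 bp
  15→36: 21 bp
  36→59: 23 bp
  59→65: 6 bp
  65→78: 13 bp
  78→87: 9 bp
  87→91: 4 bp
  91→97: 6 bp
  97→101: 4 bp
  101→109: 8 bp
  109→113: 4 bp
  113→117: 4 bp
  117→122: 5 bp
  122→136: 14 bp
  136→140: 4 bp
  140→145: 5 bp
  145→147: 2 bp
  147→150: 3 bp
  150→155: 5 bp
  155→164: 9 bp
  164→166: 2 bp
  166→8 (wrap): 172-166+8 = 14 bp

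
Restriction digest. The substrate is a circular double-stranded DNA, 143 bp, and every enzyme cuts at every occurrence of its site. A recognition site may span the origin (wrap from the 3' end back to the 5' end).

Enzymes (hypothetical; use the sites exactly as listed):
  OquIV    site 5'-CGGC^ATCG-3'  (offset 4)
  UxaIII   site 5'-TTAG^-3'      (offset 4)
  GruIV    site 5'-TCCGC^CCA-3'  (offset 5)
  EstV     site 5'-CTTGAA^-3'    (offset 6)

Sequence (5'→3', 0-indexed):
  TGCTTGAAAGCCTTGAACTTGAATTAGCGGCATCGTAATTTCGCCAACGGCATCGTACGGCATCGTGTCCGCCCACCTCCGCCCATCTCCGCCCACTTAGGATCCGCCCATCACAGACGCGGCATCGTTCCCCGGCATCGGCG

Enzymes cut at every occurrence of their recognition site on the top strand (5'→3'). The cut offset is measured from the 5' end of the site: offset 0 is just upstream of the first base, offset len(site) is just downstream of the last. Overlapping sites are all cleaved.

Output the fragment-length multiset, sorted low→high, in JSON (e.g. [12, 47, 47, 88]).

[4,4,6,7,8,9,10,10,10,11,13,15,16,20]

Scan for sites:
  OquIV (CGGCATCG, off=4): starts [27, 47, 57, 119, 132] → cuts [31, 51, 61, 123, 136]
  UxaIII (TTAG, off=4): starts [23, 96] → cuts [27, 100]
  GruIV (TCCGCCCA, off=5): starts [67, 77, 87, 102] → cuts [72, 82, 92, 107]
  EstV (CTTGAA, off=6): starts [2, 11, 17] → cuts [8, 17, 23]

All cut coordinates (distinct, sorted): [8, 17, 23, 27, 31, 51, 61, 72, 82, 92, 100, 107, 123, 136]

Fragments:
  8→17: 9 bp
  17→23: 6 bp
  23→27: 4 bp
  27→31: 4 bp
  31→51: 20 bp
  51→61: 10 bp
  61→72: 11 bp
  72→82: 10 bp
  82→92: 10 bp
  92→100: 8 bp
  100→107: 7 bp
  107→123: 16 bp
  123→136: 13 bp
  136→8 (wrap): 143-136+8 = 15 bp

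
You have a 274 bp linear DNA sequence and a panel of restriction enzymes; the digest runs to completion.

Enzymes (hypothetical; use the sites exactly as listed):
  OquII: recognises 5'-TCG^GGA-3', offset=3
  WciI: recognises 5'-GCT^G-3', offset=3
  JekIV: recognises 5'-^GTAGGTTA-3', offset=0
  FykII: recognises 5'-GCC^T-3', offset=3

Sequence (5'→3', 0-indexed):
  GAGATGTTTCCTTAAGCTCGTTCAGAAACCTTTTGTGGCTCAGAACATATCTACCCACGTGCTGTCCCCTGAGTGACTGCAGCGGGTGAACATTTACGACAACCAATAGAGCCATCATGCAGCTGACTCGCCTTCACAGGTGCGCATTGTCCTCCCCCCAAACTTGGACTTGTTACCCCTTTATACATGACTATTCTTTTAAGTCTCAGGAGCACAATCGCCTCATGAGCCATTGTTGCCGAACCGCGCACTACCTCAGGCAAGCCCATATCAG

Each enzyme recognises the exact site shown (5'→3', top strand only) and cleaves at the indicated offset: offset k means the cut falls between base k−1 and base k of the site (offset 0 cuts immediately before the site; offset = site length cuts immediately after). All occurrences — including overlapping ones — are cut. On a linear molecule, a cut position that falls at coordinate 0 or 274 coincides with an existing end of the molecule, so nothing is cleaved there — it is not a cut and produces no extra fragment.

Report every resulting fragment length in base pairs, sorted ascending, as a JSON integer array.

[8,52,61,63,90]

Site scan:
  OquII (TCGGGA, off=3): no sites
  WciI (GCTG, off=3): starts [60, 121] → cuts [63, 124]
  JekIV (GTAGGTTA, off=0): no sites
  FykII (GCCT, off=3): starts [129, 219] → cuts [132, 222]

Pooled cuts: [63, 124, 132, 222]

Fragment lengths:
  [0,63): 63 bp
  [63,124): 61 bp
  [124,132): 8 bp
  [132,222): 90 bp
  [222,274): 52 bp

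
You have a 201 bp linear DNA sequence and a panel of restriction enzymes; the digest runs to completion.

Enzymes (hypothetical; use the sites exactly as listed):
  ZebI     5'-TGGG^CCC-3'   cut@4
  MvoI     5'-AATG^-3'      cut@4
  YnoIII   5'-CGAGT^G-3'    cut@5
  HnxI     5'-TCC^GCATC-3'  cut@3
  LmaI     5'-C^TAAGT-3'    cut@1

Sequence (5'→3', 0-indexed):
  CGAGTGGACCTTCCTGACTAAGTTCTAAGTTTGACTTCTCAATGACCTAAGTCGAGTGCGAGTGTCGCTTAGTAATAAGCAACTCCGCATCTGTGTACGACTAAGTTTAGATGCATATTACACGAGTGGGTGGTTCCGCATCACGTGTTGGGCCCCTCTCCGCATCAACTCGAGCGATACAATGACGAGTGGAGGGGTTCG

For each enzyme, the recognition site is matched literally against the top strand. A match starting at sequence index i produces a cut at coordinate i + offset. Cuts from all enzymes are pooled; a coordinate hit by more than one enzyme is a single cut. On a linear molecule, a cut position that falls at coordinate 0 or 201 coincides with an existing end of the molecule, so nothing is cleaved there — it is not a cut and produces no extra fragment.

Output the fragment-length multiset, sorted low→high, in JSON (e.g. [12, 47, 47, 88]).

[3,5,6,6,7,9,10,10,11,13,15,15,19,23,23,26]

Per-enzyme occurrences:
  ZebI TGGGCCC/4: at [148] ⇒ [152]
  MvoI AATG/4: at [40, 180] ⇒ [44, 184]
  YnoIII CGAGTG/5: at [0, 52, 58, 122, 185] ⇒ [5, 57, 63, 127, 190]
  HnxI TCCGCATC/3: at [83, 134, 158] ⇒ [86, 137, 161]
  LmaI CTAAGT/1: at [17, 24, 46, 100] ⇒ [18, 25, 47, 101]

All cut coordinates (distinct, sorted): [5, 18, 25, 44, 47, 57, 63, 86, 101, 127, 137, 152, 161, 184, 190]

Fragment lengths:
  [0,5): 5 bp
  [5,18): 13 bp
  [18,25): 7 bp
  [25,44): 19 bp
  [44,47): 3 bp
  [47,57): 10 bp
  [57,63): 6 bp
  [63,86): 23 bp
  [86,101): 15 bp
  [101,127): 26 bp
  [127,137): 10 bp
  [137,152): 15 bp
  [152,161): 9 bp
  [161,184): 23 bp
  [184,190): 6 bp
  [190,201): 11 bp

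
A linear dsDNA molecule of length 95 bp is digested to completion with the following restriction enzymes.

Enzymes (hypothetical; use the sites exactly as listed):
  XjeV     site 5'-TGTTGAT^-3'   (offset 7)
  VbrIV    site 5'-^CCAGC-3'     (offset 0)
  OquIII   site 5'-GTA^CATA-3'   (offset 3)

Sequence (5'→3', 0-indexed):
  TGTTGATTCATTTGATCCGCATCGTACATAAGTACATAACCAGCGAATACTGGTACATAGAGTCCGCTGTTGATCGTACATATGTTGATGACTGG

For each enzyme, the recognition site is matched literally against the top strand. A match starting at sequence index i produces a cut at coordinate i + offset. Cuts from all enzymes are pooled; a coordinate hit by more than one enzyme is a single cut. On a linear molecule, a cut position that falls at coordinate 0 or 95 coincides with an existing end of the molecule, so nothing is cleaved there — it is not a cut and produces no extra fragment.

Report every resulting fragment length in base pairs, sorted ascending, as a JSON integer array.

Scan for sites:
  XjeV (TGTTGAT, off=7): starts [0, 67, 82] → cuts [7, 74, 89]
  VbrIV (CCAGC, off=0): starts [39] → cuts [39]
  OquIII (GTACATA, off=3): starts [23, 31, 52, 75] → cuts [26, 34, 55, 78]

Pooled cuts: [7, 26, 34, 39, 55, 74, 78, 89]

Fragments:
  [0,7): 7 bp
  [7,26): 19 bp
  [26,34): 8 bp
  [34,39): 5 bp
  [39,55): 16 bp
  [55,74): 19 bp
  [74,78): 4 bp
  [78,89): 11 bp
  [89,95): 6 bp

[4,5,6,7,8,11,16,19,19]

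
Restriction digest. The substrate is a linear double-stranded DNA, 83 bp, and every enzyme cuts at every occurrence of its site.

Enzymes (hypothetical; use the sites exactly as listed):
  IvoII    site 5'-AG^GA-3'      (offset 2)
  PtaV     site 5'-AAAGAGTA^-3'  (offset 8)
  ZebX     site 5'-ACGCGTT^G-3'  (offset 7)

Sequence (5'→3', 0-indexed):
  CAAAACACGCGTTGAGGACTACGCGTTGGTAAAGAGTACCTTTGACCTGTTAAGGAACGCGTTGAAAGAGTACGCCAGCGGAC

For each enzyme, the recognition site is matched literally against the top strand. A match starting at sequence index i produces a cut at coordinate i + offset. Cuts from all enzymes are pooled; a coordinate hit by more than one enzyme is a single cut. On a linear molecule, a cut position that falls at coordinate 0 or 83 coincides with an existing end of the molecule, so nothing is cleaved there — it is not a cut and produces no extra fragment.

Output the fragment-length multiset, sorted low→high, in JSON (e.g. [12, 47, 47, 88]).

[3,9,9,11,11,11,13,16]

Per-enzyme occurrences:
  IvoII AGGA/2: at [14, 52] ⇒ [16, 54]
  PtaV AAAGAGTA/8: at [30, 64] ⇒ [38, 72]
  ZebX ACGCGTTG/7: at [6, 20, 56] ⇒ [13, 27, 63]

All cut coordinates (distinct, sorted): [13, 16, 27, 38, 54, 63, 72]

Fragments:
  [0,13): 13 bp
  [13,16): 3 bp
  [16,27): 11 bp
  [27,38): 11 bp
  [38,54): 16 bp
  [54,63): 9 bp
  [63,72): 9 bp
  [72,83): 11 bp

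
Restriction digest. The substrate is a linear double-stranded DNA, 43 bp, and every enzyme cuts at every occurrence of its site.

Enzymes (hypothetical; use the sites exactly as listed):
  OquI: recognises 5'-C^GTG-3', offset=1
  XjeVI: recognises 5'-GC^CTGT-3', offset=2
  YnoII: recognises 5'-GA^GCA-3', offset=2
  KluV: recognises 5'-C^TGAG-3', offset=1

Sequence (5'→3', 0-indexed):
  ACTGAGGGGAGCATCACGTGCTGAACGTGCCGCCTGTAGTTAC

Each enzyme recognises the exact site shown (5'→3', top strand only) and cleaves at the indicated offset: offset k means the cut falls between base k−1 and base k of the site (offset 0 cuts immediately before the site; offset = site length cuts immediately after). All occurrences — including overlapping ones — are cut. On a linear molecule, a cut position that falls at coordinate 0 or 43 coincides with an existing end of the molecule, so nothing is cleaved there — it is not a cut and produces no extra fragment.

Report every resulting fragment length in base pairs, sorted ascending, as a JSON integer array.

Per-enzyme occurrences:
  OquI (CGTG, off=1): starts [16, 25] → cuts [17, 26]
  XjeVI (GCCTGT, off=2): starts [31] → cuts [33]
  YnoII (GAGCA, off=2): starts [8] → cuts [10]
  KluV (CTGAG, off=1): starts [1] → cuts [2]

All cut coordinates (distinct, sorted): [2, 10, 17, 26, 33]

Fragment lengths:
  [0,2): 2 bp
  [2,10): 8 bp
  [10,17): 7 bp
  [17,26): 9 bp
  [26,33): 7 bp
  [33,43): 10 bp

[2,7,7,8,9,10]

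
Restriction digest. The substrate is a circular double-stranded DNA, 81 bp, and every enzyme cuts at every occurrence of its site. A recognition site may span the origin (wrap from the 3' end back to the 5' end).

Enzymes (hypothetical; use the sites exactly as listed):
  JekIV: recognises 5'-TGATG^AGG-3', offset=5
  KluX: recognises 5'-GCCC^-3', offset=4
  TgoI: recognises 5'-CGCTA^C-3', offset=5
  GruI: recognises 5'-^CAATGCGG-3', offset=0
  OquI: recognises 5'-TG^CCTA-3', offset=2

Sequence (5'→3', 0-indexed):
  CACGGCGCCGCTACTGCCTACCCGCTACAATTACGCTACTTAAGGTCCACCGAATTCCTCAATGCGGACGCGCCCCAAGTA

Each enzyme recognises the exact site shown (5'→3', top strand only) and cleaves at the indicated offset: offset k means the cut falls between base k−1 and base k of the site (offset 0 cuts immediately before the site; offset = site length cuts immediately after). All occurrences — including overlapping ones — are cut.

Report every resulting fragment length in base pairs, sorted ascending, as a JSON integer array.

Site scan:
  JekIV (TGATGAGG, off=5): no sites
  KluX GCCC/4: at [71] ⇒ [75]
  TgoI CGCTAC/5: at [8, 22, 33] ⇒ [13, 27, 38]
  GruI CAATGCGG/0: at [59] ⇒ [59]
  OquI TGCCTA/2: at [14] ⇒ [16]

All cut coordinates (distinct, sorted): [13, 16, 27, 38, 59, 75]

Fragment lengths:
  13→16: 3 bp
  16→27: 11 bp
  27→38: 11 bp
  38→59: 21 bp
  59→75: 16 bp
  75→13 (wrap): 81-75+13 = 19 bp

[3,11,11,16,19,21]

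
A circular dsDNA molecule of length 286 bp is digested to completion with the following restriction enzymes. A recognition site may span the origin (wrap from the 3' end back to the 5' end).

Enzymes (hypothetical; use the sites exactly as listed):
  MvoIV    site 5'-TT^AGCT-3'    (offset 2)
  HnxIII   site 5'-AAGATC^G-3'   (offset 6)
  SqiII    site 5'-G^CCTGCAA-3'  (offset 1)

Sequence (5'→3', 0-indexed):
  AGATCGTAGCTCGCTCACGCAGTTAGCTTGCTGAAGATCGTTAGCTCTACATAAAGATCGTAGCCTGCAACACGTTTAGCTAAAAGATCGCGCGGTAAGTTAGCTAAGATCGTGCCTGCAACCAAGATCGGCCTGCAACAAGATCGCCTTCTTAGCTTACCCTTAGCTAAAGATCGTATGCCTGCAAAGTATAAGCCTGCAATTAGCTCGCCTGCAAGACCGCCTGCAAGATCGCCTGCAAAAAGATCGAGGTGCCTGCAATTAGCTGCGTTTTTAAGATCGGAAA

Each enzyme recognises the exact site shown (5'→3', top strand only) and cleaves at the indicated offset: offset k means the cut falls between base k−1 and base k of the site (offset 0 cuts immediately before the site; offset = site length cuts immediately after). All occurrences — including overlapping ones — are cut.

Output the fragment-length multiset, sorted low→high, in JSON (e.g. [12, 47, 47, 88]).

Scan for sites:
  MvoIV (TTAGCT, off=2): starts [22, 40, 75, 99, 151, 162, 202, 261] → cuts [24, 42, 77, 101, 153, 164, 204, 263]
  HnxIII (AAGATCG, off=6): starts [33, 53, 83, 105, 123, 139, 169, 227, 242, 275, 285] → cuts [5, 39, 59, 89, 111, 129, 145, 175, 233, 248, 281]
  SqiII (GCCTGCAA, off=1): starts [62, 113, 130, 179, 194, 209, 221, 233, 253] → cuts [63, 114, 131, 180, 195, 210, 222, 234, 254]

Pooled cuts: [5, 24, 39, 42, 59, 63, 77, 89, 101, 111, 114, 129, 131, 145, 153, 164, 175, 180, 195, 204, 210, 222, 233, 234, 248, 254, 263, 281]

Fragments:
  5→24: 19 bp
  24→39: 15 bp
  39→42: 3 bp
  42→59: 17 bp
  59→63: 4 bp
  63→77: 14 bp
  77→89: 12 bp
  89→101: 12 bp
  101→111: 10 bp
  111→114: 3 bp
  114→129: 15 bp
  129→131: 2 bp
  131→145: 14 bp
  145→153: 8 bp
  153→164: 11 bp
  164→175: 11 bp
  175→180: 5 bp
  180→195: 15 bp
  195→204: 9 bp
  204→210: 6 bp
  210→222: 12 bp
  222→233: 11 bp
  233→234: 1 bp
  234→248: 14 bp
  248→254: 6 bp
  254→263: 9 bp
  263→281: 18 bp
  281→5 (wrap): 286-281+5 = 10 bp

[1,2,3,3,4,5,6,6,8,9,9,10,10,11,11,11,12,12,12,14,14,14,15,15,15,17,18,19]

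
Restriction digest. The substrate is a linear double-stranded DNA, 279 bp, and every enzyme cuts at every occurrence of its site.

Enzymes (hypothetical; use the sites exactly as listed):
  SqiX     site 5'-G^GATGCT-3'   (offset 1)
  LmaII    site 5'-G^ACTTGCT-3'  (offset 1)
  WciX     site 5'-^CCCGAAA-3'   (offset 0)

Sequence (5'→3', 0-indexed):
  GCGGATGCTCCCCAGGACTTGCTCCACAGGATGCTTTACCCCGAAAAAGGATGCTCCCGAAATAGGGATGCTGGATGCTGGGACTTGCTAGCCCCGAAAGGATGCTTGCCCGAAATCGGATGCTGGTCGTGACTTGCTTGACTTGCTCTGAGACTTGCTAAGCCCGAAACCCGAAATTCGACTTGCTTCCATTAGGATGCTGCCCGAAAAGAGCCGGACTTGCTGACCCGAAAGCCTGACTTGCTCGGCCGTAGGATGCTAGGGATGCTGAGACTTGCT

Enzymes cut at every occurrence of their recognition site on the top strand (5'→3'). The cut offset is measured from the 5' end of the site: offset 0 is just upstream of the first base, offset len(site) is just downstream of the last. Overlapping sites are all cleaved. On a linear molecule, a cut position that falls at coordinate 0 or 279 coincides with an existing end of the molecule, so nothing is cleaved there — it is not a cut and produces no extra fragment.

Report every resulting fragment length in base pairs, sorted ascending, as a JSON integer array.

Site scan:
  SqiX GGATGCT/1: at [2, 28, 48, 65, 72, 99, 117, 194, 253, 262] ⇒ [3, 29, 49, 66, 73, 100, 118, 195, 254, 263]
  LmaII GACTTGCT/1: at [15, 81, 130, 139, 151, 179, 216, 237, 271] ⇒ [16, 82, 131, 140, 152, 180, 217, 238, 272]
  WciX CCCGAAA/0: at [39, 55, 92, 108, 162, 169, 202, 226] ⇒ [39, 55, 92, 108, 162, 169, 202, 226]

Pooled cuts: [3, 16, 29, 39, 49, 55, 66, 73, 82, 92, 100, 108, 118, 131, 140, 152, 162, 169, 180, 195, 202, 217, 226, 238, 254, 263, 272]

Fragments:
  [0,3): 3 bp
  [3,16): 13 bp
  [16,29): 13 bp
  [29,39): 10 bp
  [39,49): 10 bp
  [49,55): 6 bp
  [55,66): 11 bp
  [66,73): 7 bp
  [73,82): 9 bp
  [82,92): 10 bp
  [92,100): 8 bp
  [100,108): 8 bp
  [108,118): 10 bp
  [118,131): 13 bp
  [131,140): 9 bp
  [140,152): 12 bp
  [152,162): 10 bp
  [162,169): 7 bp
  [169,180): 11 bp
  [180,195): 15 bp
  [195,202): 7 bp
  [202,217): 15 bp
  [217,226): 9 bp
  [226,238): 12 bp
  [238,254): 16 bp
  [254,263): 9 bp
  [263,272): 9 bp
  [272,279): 7 bp

[3,6,7,7,7,7,8,8,9,9,9,9,9,10,10,10,10,10,11,11,12,12,13,13,13,15,15,16]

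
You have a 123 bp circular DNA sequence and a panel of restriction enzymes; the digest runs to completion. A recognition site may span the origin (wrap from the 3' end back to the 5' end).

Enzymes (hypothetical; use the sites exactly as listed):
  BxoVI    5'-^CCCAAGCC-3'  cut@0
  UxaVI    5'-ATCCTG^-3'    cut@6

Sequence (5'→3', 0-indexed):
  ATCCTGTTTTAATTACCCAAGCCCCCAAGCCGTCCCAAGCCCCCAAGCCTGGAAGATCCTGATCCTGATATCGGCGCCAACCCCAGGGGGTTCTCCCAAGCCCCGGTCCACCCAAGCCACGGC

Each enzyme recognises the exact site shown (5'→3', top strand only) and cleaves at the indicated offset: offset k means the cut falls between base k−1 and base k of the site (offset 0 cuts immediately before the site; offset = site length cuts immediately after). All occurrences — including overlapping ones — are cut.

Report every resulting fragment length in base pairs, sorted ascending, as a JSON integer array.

[6,8,8,9,10,16,19,20,27]

Scan for sites:
  BxoVI CCCAAGCC/0: at [15, 23, 33, 41, 94, 110] ⇒ [15, 23, 33, 41, 94, 110]
  UxaVI ATCCTG/6: at [0, 55, 61] ⇒ [6, 61, 67]

All cut coordinates (distinct, sorted): [6, 15, 23, 33, 41, 61, 67, 94, 110]

Fragments:
  6→15: 9 bp
  15→23: 8 bp
  23→33: 10 bp
  33→41: 8 bp
  41→61: 20 bp
  61→67: 6 bp
  67→94: 27 bp
  94→110: 16 bp
  110→6 (wrap): 123-110+6 = 19 bp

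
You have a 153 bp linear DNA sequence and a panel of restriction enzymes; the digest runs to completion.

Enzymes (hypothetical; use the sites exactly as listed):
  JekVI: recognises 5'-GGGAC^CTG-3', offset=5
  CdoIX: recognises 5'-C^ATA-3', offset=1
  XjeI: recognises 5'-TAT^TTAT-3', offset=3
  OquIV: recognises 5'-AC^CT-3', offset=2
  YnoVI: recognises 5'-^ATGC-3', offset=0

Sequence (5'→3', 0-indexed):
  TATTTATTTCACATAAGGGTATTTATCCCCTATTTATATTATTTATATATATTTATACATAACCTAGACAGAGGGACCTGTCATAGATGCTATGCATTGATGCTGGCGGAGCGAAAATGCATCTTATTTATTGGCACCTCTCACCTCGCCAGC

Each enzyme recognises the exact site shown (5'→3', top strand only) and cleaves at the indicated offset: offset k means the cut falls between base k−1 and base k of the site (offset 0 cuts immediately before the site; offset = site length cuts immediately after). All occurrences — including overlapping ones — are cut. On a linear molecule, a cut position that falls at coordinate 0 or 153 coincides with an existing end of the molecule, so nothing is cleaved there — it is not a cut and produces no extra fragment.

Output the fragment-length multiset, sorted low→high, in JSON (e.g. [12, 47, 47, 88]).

[3,4,5,5,5,6,7,8,9,9,9,10,10,10,11,11,14,17]

Per-enzyme occurrences:
  JekVI GGGACCTG/5: at [72] ⇒ [77]
  CdoIX CATA/1: at [11, 57, 81] ⇒ [12, 58, 82]
  XjeI TATTTAT/3: at [0, 19, 30, 39, 49, 124] ⇒ [3, 22, 33, 42, 52, 127]
  OquIV ACCT/2: at [61, 75, 135, 142] ⇒ [63, 77, 137, 144]
  YnoVI ATGC/0: at [86, 91, 99, 116] ⇒ [86, 91, 99, 116]

Pooled cuts: [3, 12, 22, 33, 42, 52, 58, 63, 77, 82, 86, 91, 99, 116, 127, 137, 144]

Fragments:
  [0,3): 3 bp
  [3,12): 9 bp
  [12,22): 10 bp
  [22,33): 11 bp
  [33,42): 9 bp
  [42,52): 10 bp
  [52,58): 6 bp
  [58,63): 5 bp
  [63,77): 14 bp
  [77,82): 5 bp
  [82,86): 4 bp
  [86,91): 5 bp
  [91,99): 8 bp
  [99,116): 17 bp
  [116,127): 11 bp
  [127,137): 10 bp
  [137,144): 7 bp
  [144,153): 9 bp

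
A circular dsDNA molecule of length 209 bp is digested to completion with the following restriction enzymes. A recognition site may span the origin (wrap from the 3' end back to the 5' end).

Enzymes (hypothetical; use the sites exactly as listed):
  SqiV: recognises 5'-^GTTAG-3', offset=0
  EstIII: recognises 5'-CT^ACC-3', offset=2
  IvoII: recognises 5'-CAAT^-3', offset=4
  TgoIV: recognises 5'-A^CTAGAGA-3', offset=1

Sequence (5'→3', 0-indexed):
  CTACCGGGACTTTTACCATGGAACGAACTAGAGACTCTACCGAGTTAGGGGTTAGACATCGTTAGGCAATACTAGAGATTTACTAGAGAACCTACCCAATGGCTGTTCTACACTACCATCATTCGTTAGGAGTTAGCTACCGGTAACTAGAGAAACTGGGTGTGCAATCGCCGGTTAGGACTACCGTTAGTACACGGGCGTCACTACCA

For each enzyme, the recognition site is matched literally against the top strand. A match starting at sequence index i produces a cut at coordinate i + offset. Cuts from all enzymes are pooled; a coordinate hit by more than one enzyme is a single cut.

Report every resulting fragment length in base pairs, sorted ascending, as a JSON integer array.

Scan for sites:
  SqiV (GTTAG, off=0): starts [43, 50, 60, 124, 131, 173, 185] → cuts [43, 50, 60, 124, 131, 173, 185]
  EstIII (CTACC, off=2): starts [0, 36, 91, 112, 136, 180, 203] → cuts [2, 38, 93, 114, 138, 182, 205]
  IvoII (CAAT, off=4): starts [66, 96, 164] → cuts [70, 100, 168]
  TgoIV (ACTAGAGA, off=1): starts [26, 70, 81, 145] → cuts [27, 71, 82, 146]

Pooled cuts: [2, 27, 38, 43, 50, 60, 70, 71, 82, 93, 100, 114, 124, 131, 138, 146, 168, 173, 182, 185, 205]

Fragment lengths:
  2→27: 25 bp
  27→38: 11 bp
  38→43: 5 bp
  43→50: 7 bp
  50→60: 10 bp
  60→70: 10 bp
  70→71: 1 bp
  71→82: 11 bp
  82→93: 11 bp
  93→100: 7 bp
  100→114: 14 bp
  114→124: 10 bp
  124→131: 7 bp
  131→138: 7 bp
  138→146: 8 bp
  146→168: 22 bp
  168→173: 5 bp
  173→182: 9 bp
  182→185: 3 bp
  185→205: 20 bp
  205→2 (wrap): 209-205+2 = 6 bp

[1,3,5,5,6,7,7,7,7,8,9,10,10,10,11,11,11,14,20,22,25]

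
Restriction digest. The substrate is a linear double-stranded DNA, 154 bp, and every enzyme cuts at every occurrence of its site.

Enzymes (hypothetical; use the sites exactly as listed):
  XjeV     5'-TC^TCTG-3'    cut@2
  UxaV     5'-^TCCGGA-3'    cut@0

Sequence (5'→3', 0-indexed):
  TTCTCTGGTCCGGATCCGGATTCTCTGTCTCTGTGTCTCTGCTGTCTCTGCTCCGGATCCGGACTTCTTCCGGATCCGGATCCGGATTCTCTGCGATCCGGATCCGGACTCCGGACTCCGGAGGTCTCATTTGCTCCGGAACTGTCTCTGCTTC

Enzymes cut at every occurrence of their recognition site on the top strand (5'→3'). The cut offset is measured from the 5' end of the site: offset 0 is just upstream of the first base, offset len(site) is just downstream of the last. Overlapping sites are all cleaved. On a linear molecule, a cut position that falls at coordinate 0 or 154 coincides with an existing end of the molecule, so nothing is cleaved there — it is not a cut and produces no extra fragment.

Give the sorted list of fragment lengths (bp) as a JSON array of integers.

Site scan:
  XjeV TCTCTG/2: at [1, 21, 27, 35, 44, 87, 144] ⇒ [3, 23, 29, 37, 46, 89, 146]
  UxaV TCCGGA/0: at [8, 14, 51, 57, 68, 74, 80, 96, 102, 109, 116, 134] ⇒ [8, 14, 51, 57, 68, 74, 80, 96, 102, 109, 116, 134]

All cut coordinates (distinct, sorted): [3, 8, 14, 23, 29, 37, 46, 51, 57, 68, 74, 80, 89, 96, 102, 109, 116, 134, 146]

Fragment lengths:
  [0,3): 3 bp
  [3,8): 5 bp
  [8,14): 6 bp
  [14,23): 9 bp
  [23,29): 6 bp
  [29,37): 8 bp
  [37,46): 9 bp
  [46,51): 5 bp
  [51,57): 6 bp
  [57,68): 11 bp
  [68,74): 6 bp
  [74,80): 6 bp
  [80,89): 9 bp
  [89,96): 7 bp
  [96,102): 6 bp
  [102,109): 7 bp
  [109,116): 7 bp
  [116,134): 18 bp
  [134,146): 12 bp
  [146,154): 8 bp

[3,5,5,6,6,6,6,6,6,7,7,7,8,8,9,9,9,11,12,18]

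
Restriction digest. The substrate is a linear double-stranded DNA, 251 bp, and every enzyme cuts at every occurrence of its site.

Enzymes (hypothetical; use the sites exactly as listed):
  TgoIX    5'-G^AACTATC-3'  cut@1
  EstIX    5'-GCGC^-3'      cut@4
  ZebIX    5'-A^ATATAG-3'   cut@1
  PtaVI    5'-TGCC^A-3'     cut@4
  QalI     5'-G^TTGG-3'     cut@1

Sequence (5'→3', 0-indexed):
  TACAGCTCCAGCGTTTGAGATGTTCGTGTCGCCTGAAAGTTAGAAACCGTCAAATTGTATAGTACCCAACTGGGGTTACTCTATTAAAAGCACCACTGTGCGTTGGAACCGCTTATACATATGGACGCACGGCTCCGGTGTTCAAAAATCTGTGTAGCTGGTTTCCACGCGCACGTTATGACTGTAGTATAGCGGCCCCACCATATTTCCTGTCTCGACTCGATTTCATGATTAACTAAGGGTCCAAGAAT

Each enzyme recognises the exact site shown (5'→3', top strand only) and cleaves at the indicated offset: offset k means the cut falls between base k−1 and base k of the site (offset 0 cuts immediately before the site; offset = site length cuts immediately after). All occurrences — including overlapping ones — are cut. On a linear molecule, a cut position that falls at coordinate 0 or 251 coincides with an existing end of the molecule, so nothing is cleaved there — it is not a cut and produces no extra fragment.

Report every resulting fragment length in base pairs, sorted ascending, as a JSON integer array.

Per-enzyme occurrences:
  TgoIX (GAACTATC, off=1): no sites
  EstIX GCGC/4: at [168] ⇒ [172]
  ZebIX (AATATAG, off=1): no sites
  PtaVI (TGCCA, off=4): no sites
  QalI GTTGG/1: at [101] ⇒ [102]

All cut coordinates (distinct, sorted): [102, 172]

Fragment lengths:
  [0,102): 102 bp
  [102,172): 70 bp
  [172,251): 79 bp

[70,79,102]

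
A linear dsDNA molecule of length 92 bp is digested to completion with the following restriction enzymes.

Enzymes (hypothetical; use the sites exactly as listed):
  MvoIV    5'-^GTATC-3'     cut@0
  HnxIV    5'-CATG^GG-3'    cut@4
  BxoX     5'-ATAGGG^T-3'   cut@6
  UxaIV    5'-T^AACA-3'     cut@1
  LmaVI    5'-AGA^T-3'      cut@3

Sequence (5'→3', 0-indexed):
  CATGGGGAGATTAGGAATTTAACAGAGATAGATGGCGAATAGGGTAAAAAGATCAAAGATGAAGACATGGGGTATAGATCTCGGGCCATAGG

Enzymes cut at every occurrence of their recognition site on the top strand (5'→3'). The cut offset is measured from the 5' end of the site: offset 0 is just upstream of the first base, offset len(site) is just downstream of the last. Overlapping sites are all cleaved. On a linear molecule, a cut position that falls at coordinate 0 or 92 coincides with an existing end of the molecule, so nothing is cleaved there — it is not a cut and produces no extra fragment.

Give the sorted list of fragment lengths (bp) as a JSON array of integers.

Site scan:
  MvoIV (GTATC, off=0): no sites
  HnxIV CATGGG/4: at [0, 65] ⇒ [4, 69]
  BxoX ATAGGGT/6: at [38] ⇒ [44]
  UxaIV TAACA/1: at [19] ⇒ [20]
  LmaVI AGAT/3: at [7, 25, 29, 49, 56, 75] ⇒ [10, 28, 32, 52, 59, 78]

All cut coordinates (distinct, sorted): [4, 10, 20, 28, 32, 44, 52, 59, 69, 78]

Fragments:
  [0,4): 4 bp
  [4,10): 6 bp
  [10,20): 10 bp
  [20,28): 8 bp
  [28,32): 4 bp
  [32,44): 12 bp
  [44,52): 8 bp
  [52,59): 7 bp
  [59,69): 10 bp
  [69,78): 9 bp
  [78,92): 14 bp

[4,4,6,7,8,8,9,10,10,12,14]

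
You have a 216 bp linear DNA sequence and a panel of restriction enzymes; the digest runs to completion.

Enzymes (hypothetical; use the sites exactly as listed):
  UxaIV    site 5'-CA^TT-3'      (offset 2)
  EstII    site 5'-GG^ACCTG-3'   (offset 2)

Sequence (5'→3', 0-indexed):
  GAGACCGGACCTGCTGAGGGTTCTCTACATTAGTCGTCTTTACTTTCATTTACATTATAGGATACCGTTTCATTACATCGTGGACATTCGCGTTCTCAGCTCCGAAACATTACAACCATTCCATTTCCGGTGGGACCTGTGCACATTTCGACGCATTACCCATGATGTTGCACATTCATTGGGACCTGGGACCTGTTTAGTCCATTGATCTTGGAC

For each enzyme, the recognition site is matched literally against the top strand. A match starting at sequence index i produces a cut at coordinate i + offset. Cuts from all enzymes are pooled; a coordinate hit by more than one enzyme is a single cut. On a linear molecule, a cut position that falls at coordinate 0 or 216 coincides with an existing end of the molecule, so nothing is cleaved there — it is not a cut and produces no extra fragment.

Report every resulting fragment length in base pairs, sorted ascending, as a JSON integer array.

Site scan:
  UxaIV (CATT, off=2): starts [27, 46, 52, 70, 84, 107, 116, 121, 143, 153, 172, 176, 202] → cuts [29, 48, 54, 72, 86, 109, 118, 123, 145, 155, 174, 178, 204]
  EstII (GGACCTG, off=2): starts [6, 132, 181, 188] → cuts [8, 134, 183, 190]

Pooled cuts: [8, 29, 48, 54, 72, 86, 109, 118, 123, 134, 145, 155, 174, 178, 183, 190, 204]

Fragment lengths:
  [0,8): 8 bp
  [8,29): 21 bp
  [29,48): 19 bp
  [48,54): 6 bp
  [54,72): 18 bp
  [72,86): 14 bp
  [86,109): 23 bp
  [109,118): 9 bp
  [118,123): 5 bp
  [123,134): 11 bp
  [134,145): 11 bp
  [145,155): 10 bp
  [155,174): 19 bp
  [174,178): 4 bp
  [178,183): 5 bp
  [183,190): 7 bp
  [190,204): 14 bp
  [204,216): 12 bp

[4,5,5,6,7,8,9,10,11,11,12,14,14,18,19,19,21,23]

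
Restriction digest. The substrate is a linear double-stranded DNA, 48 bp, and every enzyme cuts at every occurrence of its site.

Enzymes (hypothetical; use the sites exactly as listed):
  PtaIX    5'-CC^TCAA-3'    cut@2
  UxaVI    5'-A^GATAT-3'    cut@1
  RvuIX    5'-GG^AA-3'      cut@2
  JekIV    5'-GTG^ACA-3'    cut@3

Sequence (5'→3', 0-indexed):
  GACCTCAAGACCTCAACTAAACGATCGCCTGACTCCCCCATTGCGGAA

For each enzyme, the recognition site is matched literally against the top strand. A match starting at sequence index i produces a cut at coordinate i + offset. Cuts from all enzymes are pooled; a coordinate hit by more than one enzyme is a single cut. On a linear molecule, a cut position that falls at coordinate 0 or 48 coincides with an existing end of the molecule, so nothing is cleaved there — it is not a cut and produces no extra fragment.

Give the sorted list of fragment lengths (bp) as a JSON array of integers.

[2,4,8,34]

Site scan:
  PtaIX CCTCAA/2: at [2, 10] ⇒ [4, 12]
  UxaVI (AGATAT, off=1): no sites
  RvuIX GGAA/2: at [44] ⇒ [46]
  JekIV (GTGACA, off=3): no sites

Pooled cuts: [4, 12, 46]

Fragments:
  [0,4): 4 bp
  [4,12): 8 bp
  [12,46): 34 bp
  [46,48): 2 bp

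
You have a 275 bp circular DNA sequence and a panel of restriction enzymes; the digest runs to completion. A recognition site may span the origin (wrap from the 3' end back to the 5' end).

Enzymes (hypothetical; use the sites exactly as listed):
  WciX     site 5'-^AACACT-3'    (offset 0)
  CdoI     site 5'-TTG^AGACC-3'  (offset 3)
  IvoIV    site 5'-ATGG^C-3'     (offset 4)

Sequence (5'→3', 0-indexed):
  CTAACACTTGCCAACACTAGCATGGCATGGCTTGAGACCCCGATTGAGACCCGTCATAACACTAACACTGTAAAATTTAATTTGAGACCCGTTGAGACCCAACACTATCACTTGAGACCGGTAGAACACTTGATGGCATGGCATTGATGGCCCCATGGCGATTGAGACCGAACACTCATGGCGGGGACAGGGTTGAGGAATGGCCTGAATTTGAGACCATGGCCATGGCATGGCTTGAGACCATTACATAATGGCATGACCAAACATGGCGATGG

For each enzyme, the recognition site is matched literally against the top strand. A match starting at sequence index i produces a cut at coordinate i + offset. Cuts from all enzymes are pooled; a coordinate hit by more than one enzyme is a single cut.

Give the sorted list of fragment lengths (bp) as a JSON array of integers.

Site scan:
  WciX AACACT/0: at [2, 12, 57, 63, 100, 124, 170] ⇒ [2, 12, 57, 63, 100, 124, 170]
  CdoI TTGAGACC/3: at [31, 43, 81, 91, 111, 161, 210, 234] ⇒ [34, 46, 84, 94, 114, 164, 213, 237]
  IvoIV ATGGC/4: at [21, 26, 132, 137, 146, 154, 177, 199, 218, 224, 229, 250, 265, 271] ⇒ [0, 25, 30, 136, 141, 150, 158, 181, 203, 222, 228, 233, 254, 269]

All cut coordinates (distinct, sorted): [0, 2, 12, 25, 30, 34, 46, 57, 63, 84, 94, 100, 114, 124, 136, 141, 150, 158, 164, 170, 181, 203, 213, 222, 228, 233, 237, 254, 269]

Fragments:
  0→2: 2 bp
  2→12: 10 bp
  12→25: 13 bp
  25→30: 5 bp
  30→34: 4 bp
  34→46: 12 bp
  46→57: 11 bp
  57→63: 6 bp
  63→84: 21 bp
  84→94: 10 bp
  94→100: 6 bp
  100→114: 14 bp
  114→124: 10 bp
  124→136: 12 bp
  136→141: 5 bp
  141→150: 9 bp
  150→158: 8 bp
  158→164: 6 bp
  164→170: 6 bp
  170→181: 11 bp
  181→203: 22 bp
  203→213: 10 bp
  213→222: 9 bp
  222→228: 6 bp
  228→233: 5 bp
  233→237: 4 bp
  237→254: 17 bp
  254→269: 15 bp
  269→0 (wrap): 275-269+0 = 6 bp

[2,4,4,5,5,5,6,6,6,6,6,6,8,9,9,10,10,10,10,11,11,12,12,13,14,15,17,21,22]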